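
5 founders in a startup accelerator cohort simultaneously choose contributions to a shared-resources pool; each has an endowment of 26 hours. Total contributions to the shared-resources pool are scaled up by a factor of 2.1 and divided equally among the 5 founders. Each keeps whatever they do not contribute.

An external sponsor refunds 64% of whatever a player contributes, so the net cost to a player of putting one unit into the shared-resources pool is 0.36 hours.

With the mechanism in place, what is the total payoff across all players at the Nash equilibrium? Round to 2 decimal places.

356.20 hours

Under the mechanism each unit contributed yields (2.1/5) / 0.36 = 1.1667 back to its contributor per unit of net cost, which exceeds 1, making full contribution the dominant choice for everyone.
So the Nash equilibrium is full contribution by all 5; the group earns 5 × (26 × 0.64 + 2.1 × 26) = 356.20.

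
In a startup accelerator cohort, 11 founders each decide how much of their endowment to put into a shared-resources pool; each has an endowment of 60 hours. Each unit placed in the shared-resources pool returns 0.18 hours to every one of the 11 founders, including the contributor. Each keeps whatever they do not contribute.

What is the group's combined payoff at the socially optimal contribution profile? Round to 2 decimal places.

Each contributed unit returns 1.980 to the group as a whole (0.18 to each of 11 players), which exceeds 1, so the social optimum is full contribution: group total = 1.980 × 660 = 1306.80.

1306.80 hours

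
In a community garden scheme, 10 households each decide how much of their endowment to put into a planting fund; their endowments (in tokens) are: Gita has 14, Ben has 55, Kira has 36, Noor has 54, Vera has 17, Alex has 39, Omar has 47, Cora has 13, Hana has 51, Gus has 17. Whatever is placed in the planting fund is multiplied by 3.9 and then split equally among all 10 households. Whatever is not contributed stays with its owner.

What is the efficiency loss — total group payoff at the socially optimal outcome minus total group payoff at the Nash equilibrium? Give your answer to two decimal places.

994.70 tokens

The private return per contributed unit is 3.9/10 = 0.3900 < 1 for every player regardless of endowment, so the Nash equilibrium is zero contribution and the group total is Σ E_j = 14 + 55 + 36 + 54 + 17 + 39 + 47 + 13 + 51 + 17 = 343.
Each contributed unit returns 3.900 to the group, so the social optimum is full contribution by everyone: group total = 3.900 × 343 = 1337.70.
Efficiency loss = (3.900 − 1) × 343 = 994.70.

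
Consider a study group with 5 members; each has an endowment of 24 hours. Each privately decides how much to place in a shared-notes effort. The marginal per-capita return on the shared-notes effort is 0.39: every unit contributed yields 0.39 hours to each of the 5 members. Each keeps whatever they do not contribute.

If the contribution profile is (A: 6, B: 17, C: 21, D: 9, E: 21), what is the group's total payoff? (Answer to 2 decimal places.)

190.30 hours

Total contributed: 6 + 17 + 21 + 9 + 21 = 74; total kept: 5 × 24 − 74 = 46.
The shared-notes effort pays out 0.39 × 5 × 74 = 144.30 in aggregate.
Group total = 46 + 144.30 = 190.30.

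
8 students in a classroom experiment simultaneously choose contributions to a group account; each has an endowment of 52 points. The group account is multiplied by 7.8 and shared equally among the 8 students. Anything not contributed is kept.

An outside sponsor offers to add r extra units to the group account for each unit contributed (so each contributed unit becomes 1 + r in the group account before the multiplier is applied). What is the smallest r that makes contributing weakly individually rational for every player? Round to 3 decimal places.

With matching at rate r, one contributed unit becomes (1 + r) in the group account and returns 7.8 × (1 + r) / 8 to the contributor.
Setting this equal to 1: 1 + r = 8/7.8 = 1.0256.
So the minimum matching rate is r = 1.0256 − 1 = 0.026.

0.026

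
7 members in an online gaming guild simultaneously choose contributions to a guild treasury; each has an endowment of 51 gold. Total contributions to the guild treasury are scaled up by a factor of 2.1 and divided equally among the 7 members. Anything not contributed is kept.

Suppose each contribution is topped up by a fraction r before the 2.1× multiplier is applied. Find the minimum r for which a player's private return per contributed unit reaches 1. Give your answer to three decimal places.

2.333

With matching at rate r, one contributed unit becomes (1 + r) in the guild treasury and returns 2.1 × (1 + r) / 7 to the contributor.
Setting this equal to 1: 1 + r = 7/2.1 = 3.3333.
So the minimum matching rate is r = 3.3333 − 1 = 2.333.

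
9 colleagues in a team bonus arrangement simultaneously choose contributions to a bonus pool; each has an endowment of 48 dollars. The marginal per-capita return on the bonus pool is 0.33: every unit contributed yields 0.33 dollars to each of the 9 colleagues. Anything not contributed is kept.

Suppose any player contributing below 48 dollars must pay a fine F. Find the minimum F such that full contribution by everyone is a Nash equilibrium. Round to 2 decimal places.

32.16 dollars

Given the others contribute fully, the best deviation is to contribute 0 (any partial contribution still incurs the fine and gives up units whose private return 0.33 is below 1).
Deviating from 48 to 0 saves 48 dollars but forfeits the deviator's share of the drop in the bonus pool: 0.33 × 48 = 15.84.
So the deviation gain is 48 − 15.84 = 32.16, and the fine must be at least 32.16 dollars to wipe it out.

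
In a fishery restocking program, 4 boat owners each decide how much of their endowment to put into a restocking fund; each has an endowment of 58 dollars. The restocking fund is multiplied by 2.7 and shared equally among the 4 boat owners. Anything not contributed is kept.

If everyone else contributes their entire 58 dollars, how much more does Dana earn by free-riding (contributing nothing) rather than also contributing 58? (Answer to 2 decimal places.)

Switching from a contribution of 58 to 0 lets Dana keep an extra 58 dollars, but lowers the restocking fund by 58, which costs Dana their own share of that drop: 2.7/4 × 58 = 39.15.
Net gain = 58 − 39.15 = 18.85. The private return per contributed unit (0.6750) is below 1, so free-riding is indeed the best response regardless of what the others do.

18.85 dollars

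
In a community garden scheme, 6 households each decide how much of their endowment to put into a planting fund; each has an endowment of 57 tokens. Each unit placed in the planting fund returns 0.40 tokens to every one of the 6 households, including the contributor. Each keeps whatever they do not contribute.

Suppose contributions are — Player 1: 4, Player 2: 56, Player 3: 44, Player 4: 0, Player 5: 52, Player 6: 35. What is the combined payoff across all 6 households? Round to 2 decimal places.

Total contributed: 4 + 56 + 44 + 0 + 52 + 35 = 191; total kept: 6 × 57 − 191 = 151.
The planting fund pays out 0.40 × 6 × 191 = 458.40 in aggregate.
Group total = 151 + 458.40 = 609.40.

609.40 tokens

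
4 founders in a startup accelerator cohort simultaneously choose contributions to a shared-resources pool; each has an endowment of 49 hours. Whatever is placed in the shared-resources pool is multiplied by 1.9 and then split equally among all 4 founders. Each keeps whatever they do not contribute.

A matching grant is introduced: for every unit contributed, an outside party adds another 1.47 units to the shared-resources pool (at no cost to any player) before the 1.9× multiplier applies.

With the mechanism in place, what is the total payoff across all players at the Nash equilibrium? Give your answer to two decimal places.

919.83 hours

Under the mechanism each unit contributed yields 1.9 × 2.47 / 4 = 1.1733 back to its contributor per unit of net cost, which exceeds 1, making full contribution the dominant choice for everyone.
At the Nash equilibrium everyone contributes 49. Group total payoff = 1.9 × 2.47 × 196 = 919.83.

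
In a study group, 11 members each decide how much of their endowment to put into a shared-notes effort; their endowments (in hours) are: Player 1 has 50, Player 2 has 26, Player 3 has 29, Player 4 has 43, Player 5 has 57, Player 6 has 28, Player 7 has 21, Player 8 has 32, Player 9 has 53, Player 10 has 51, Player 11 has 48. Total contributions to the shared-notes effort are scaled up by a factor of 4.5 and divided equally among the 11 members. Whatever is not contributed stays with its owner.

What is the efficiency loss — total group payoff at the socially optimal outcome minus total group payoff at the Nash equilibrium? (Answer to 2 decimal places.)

1533.00 hours

The private return per contributed unit is 4.5/11 = 0.4091 < 1 for every player regardless of endowment, so the Nash equilibrium is zero contribution and the group total is Σ E_j = 50 + 26 + 29 + 43 + 57 + 28 + 21 + 32 + 53 + 51 + 48 = 438.
Each contributed unit returns 4.500 to the group, so the social optimum is full contribution by everyone: group total = 4.500 × 438 = 1971.00.
Efficiency loss = (4.500 − 1) × 438 = 1533.00.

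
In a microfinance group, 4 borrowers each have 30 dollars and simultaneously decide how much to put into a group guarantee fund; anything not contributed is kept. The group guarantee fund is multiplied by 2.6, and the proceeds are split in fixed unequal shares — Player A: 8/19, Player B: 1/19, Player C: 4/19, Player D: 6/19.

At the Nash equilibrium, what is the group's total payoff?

168.00 dollars

Each unit j contributes comes back to j as 2.6 × (j's share), so j prefers to contribute only if that share exceeds 1/2.6 = 0.3846; otherwise keeping the unit dominates.
Only Player A (8/19) clears that bar, contributing 30; the remaining 3 contribute 0. Total contributed: 30.
The group guarantee fund pays out 2.6 × 30 = 78.00 in total (split across the unequal shares, but the aggregate is all that matters for the group sum).
The 3 free-riders keep 30 each, adding 90. Group total = 90 + 78.00 = 168.00.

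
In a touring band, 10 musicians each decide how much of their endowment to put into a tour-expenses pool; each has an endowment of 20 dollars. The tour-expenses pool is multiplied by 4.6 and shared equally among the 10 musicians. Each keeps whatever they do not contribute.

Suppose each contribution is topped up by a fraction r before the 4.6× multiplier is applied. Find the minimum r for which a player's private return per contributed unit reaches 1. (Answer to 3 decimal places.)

With matching at rate r, one contributed unit becomes (1 + r) in the tour-expenses pool and returns 4.6 × (1 + r) / 10 to the contributor.
Setting this equal to 1: 1 + r = 10/4.6 = 2.1739.
So the minimum matching rate is r = 2.1739 − 1 = 1.174.

1.174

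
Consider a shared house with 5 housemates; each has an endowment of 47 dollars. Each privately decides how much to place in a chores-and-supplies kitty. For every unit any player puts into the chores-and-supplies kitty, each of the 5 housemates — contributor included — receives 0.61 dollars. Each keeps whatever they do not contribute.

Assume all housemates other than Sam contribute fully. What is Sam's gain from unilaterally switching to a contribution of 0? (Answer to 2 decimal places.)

Switching from a contribution of 47 to 0 lets Sam keep an extra 47 dollars, but lowers the chores-and-supplies kitty by 47, which costs Sam their own share of that drop: 0.61 × 47 = 28.67.
Net gain = 47 − 28.67 = 18.33. The private return per contributed unit (0.61) is below 1, so free-riding is indeed the best response regardless of what the others do.

18.33 dollars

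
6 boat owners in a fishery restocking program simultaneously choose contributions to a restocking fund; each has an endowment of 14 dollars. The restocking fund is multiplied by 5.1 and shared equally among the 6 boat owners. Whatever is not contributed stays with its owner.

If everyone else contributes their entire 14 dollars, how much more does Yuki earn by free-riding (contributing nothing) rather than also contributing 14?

2.10 dollars

Switching from a contribution of 14 to 0 lets Yuki keep an extra 14 dollars, but lowers the restocking fund by 14, which costs Yuki their own share of that drop: 5.1/6 × 14 = 11.90.
Net gain = 14 − 11.90 = 2.10. The private return per contributed unit (0.8500) is below 1, so free-riding is indeed the best response regardless of what the others do.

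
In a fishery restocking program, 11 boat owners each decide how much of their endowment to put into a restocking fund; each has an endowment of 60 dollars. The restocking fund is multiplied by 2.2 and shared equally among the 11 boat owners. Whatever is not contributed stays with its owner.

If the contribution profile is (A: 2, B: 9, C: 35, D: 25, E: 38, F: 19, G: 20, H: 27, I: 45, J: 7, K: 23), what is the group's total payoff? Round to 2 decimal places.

Total contributed: 2 + 9 + 35 + 25 + 38 + 19 + 20 + 27 + 45 + 7 + 23 = 250; total kept: 11 × 60 − 250 = 410.
The restocking fund pays out 2.2 × 250 = 550.00 in aggregate.
Group total = 410 + 550.00 = 960.00.

960.00 dollars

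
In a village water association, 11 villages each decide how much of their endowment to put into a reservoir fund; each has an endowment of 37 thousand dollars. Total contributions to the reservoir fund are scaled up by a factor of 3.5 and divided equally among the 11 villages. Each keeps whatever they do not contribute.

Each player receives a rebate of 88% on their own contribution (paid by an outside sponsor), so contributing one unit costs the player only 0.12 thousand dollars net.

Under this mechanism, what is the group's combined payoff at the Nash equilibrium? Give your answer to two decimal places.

The effective private return per unit is now (3.5/11) / 0.12 = 2.6515 > 1, so every player's dominant strategy flips to full contribution.
So the Nash equilibrium is full contribution by all 11; the group earns 11 × (37 × 0.88 + 3.5 × 37) = 1782.66.

1782.66 thousand dollars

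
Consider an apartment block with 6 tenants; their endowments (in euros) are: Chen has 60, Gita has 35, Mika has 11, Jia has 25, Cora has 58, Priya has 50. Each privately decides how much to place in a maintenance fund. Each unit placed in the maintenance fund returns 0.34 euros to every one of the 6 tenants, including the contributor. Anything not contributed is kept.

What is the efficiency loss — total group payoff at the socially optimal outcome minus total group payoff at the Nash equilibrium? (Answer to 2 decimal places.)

248.56 euros

The private return per contributed unit is 0.34 < 1 for everyone, so the Nash equilibrium is zero contribution and the group total is Σ E_j = 60 + 35 + 11 + 25 + 58 + 50 = 239.
Each contributed unit returns 2.040 to the group, so the social optimum is full contribution by everyone: group total = 2.040 × 239 = 487.56.
Efficiency loss = (2.040 − 1) × 239 = 248.56.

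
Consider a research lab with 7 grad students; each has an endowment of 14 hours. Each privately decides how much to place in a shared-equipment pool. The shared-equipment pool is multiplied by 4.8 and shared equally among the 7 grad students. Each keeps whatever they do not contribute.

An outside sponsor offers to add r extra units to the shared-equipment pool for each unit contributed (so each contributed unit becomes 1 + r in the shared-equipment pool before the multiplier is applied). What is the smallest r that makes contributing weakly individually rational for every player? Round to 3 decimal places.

With matching at rate r, one contributed unit becomes (1 + r) in the shared-equipment pool and returns 4.8 × (1 + r) / 7 to the contributor.
Setting this equal to 1: 1 + r = 7/4.8 = 1.4583.
So the minimum matching rate is r = 1.4583 − 1 = 0.458.

0.458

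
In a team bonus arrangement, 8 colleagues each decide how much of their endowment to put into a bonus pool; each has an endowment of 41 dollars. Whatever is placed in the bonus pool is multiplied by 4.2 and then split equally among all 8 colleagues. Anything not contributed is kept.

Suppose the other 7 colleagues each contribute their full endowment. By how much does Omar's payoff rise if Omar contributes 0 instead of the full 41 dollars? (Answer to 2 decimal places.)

Switching from a contribution of 41 to 0 lets Omar keep an extra 41 dollars, but lowers the bonus pool by 41, which costs Omar their own share of that drop: 4.2/8 × 41 = 21.52.
Net gain = 41 − 21.52 = 19.48. The private return per contributed unit (0.5250) is below 1, so free-riding is indeed the best response regardless of what the others do.

19.48 dollars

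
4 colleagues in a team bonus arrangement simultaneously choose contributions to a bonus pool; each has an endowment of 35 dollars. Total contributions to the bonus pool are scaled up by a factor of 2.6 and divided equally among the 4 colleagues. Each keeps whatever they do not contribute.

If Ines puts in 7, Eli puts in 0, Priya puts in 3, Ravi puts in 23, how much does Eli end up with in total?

56.45 dollars

Total contributed: 7 + 0 + 3 + 23 = 33.
Each receives 2.6 × 33 / 4 = 21.45 from the bonus pool.
Eli keeps 35 − 0 = 35, so Eli's payoff is 35 + 21.45 = 56.45.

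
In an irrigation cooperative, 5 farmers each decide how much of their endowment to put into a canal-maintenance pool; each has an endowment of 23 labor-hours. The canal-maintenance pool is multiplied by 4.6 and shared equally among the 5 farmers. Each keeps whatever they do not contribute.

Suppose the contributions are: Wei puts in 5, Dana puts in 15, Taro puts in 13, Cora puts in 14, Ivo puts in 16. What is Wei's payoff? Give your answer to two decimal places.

75.96 labor-hours

Total contributed: 5 + 15 + 13 + 14 + 16 = 63.
Each receives 4.6 × 63 / 5 = 57.96 from the canal-maintenance pool.
Wei keeps 23 − 5 = 18, so Wei's payoff is 18 + 57.96 = 75.96.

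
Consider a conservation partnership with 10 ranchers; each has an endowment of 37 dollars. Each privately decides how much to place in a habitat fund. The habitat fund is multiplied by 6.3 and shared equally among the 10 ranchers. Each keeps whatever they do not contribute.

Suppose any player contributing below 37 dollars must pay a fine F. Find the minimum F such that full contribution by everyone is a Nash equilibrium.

Given the others contribute fully, the best deviation is to contribute 0 (any partial contribution still incurs the fine and gives up units whose private return 0.6300 is below 1).
Deviating from 37 to 0 saves 37 dollars but forfeits the deviator's share of the drop in the habitat fund: 6.3/10 × 37 = 23.31.
So the deviation gain is 37 − 23.31 = 13.69, and the fine must be at least 13.69 dollars to wipe it out.

13.69 dollars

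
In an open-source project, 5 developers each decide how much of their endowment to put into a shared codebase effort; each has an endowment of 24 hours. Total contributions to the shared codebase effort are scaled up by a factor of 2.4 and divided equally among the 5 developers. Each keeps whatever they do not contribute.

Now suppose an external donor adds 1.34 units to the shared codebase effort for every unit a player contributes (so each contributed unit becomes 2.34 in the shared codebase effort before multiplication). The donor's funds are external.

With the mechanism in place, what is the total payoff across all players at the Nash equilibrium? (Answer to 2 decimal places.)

673.92 hours

Under the mechanism each unit contributed yields 2.4 × 2.34 / 5 = 1.1232 back to its contributor per unit of net cost, which exceeds 1, making full contribution the dominant choice for everyone.
So the Nash equilibrium is full contribution by all 5; the group earns 2.4 × 2.34 × 120 = 673.92.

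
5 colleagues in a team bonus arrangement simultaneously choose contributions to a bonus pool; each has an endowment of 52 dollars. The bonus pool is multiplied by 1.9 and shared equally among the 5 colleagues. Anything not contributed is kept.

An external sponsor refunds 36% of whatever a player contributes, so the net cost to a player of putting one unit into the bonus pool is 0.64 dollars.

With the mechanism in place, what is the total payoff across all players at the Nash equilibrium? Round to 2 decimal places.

The effective private return is (1.9/5) / 0.64 = 0.5938, which is still under 1, so the mechanism doesn't change anyone's dominant strategy: zero contribution.
Everyone keeps their endowment and the group total is 5 × 52 = 260.

260.00 dollars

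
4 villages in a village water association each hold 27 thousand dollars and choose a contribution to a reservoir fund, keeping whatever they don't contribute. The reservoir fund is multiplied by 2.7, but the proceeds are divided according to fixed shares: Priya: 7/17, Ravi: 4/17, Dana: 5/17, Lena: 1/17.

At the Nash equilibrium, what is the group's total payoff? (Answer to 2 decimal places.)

A player with share s gets back 2.7·s per unit contributed, so full contribution is dominant for anyone with s > 1/2.7 = 0.3704 and zero contribution is dominant for anyone below.
Only Priya (7/17) clears that bar, contributing 27; the remaining 3 contribute 0. Total contributed: 27.
The reservoir fund pays out 2.7 × 27 = 72.90 in total (split across the unequal shares, but the aggregate is all that matters for the group sum).
The 3 free-riders keep 27 each, adding 81. Group total = 81 + 72.90 = 153.90.

153.90 thousand dollars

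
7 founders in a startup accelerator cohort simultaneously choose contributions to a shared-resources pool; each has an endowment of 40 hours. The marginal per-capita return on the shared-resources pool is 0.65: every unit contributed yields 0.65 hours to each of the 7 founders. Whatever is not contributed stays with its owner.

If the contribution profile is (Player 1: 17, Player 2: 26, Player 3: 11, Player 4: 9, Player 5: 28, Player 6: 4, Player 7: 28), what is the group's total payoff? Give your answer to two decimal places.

716.65 hours

Total contributed: 17 + 26 + 11 + 9 + 28 + 4 + 28 = 123; total kept: 7 × 40 − 123 = 157.
The shared-resources pool pays out 0.65 × 7 × 123 = 559.65 in aggregate.
Group total = 157 + 559.65 = 716.65.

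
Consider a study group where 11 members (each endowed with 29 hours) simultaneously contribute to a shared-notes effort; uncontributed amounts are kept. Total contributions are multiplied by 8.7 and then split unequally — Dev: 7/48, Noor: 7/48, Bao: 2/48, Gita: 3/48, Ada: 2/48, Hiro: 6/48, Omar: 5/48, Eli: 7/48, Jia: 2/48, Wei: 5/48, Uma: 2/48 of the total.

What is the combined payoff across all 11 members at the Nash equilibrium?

Player j's private return per contributed unit is 8.7 × (j's share). Contributing is weakly dominant for j when that share is at least 1/8.7 = 0.1149, and contributing 0 is dominant otherwise.
Dev, Noor, Hiro and Eli are above the threshold, contributing 29 each; the remaining 7 contribute 0. Total contributed: 116.
The shared-notes effort pays out 8.7 × 116 = 1009.20 in total (split across the unequal shares, but the aggregate is all that matters for the group sum).
The 7 free-riders keep 29 each, adding 203. Group total = 203 + 1009.20 = 1212.20.

1212.20 hours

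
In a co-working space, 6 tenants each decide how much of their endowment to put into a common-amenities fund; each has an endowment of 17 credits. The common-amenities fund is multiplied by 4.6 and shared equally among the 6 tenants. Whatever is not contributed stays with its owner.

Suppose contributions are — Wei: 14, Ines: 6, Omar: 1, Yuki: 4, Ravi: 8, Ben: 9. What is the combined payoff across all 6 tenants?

Total contributed: 14 + 6 + 1 + 4 + 8 + 9 = 42; total kept: 6 × 17 − 42 = 60.
The common-amenities fund pays out 4.6 × 42 = 193.20 in aggregate.
Group total = 60 + 193.20 = 253.20.

253.20 credits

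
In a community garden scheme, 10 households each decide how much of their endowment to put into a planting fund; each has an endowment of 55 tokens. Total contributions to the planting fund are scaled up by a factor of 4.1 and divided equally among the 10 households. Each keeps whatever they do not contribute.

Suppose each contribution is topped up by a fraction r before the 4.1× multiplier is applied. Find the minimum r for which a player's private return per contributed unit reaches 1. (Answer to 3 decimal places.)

With matching at rate r, one contributed unit becomes (1 + r) in the planting fund and returns 4.1 × (1 + r) / 10 to the contributor.
Setting this equal to 1: 1 + r = 10/4.1 = 2.4390.
So the minimum matching rate is r = 2.4390 − 1 = 1.439.

1.439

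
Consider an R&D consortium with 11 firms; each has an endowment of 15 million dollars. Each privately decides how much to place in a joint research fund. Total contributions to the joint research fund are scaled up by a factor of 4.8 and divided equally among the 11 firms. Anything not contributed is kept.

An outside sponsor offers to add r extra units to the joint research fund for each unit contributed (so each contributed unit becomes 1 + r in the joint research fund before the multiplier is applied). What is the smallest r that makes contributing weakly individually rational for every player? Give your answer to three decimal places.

With matching at rate r, one contributed unit becomes (1 + r) in the joint research fund and returns 4.8 × (1 + r) / 11 to the contributor.
Setting this equal to 1: 1 + r = 11/4.8 = 2.2917.
So the minimum matching rate is r = 2.2917 − 1 = 1.292.

1.292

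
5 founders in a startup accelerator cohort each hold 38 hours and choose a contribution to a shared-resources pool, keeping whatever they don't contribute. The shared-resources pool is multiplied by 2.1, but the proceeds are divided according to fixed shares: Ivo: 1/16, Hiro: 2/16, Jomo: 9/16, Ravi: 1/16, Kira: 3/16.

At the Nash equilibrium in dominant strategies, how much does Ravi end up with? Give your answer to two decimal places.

42.99 hours

Player j's private return per contributed unit is 2.1 × (j's share). Contributing is weakly dominant for j when that share is at least 1/2.1 = 0.4762, and contributing 0 is dominant otherwise.
Jomo alone (share 9/16) is above the threshold, contributing 38; the remaining 4 contribute 0. Total contributed: 38.
Ravi keeps 38 and receives 2.1 × 38 × 1/16 = 4.99 from the shared-resources pool, for a payoff of 42.99.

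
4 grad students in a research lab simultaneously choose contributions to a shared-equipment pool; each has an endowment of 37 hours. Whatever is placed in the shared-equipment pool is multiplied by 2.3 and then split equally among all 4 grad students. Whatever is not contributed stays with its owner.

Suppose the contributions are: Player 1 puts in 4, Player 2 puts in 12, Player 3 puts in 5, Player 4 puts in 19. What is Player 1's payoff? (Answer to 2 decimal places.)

Total contributed: 4 + 12 + 5 + 19 = 40.
Each receives 2.3 × 40 / 4 = 23.00 from the shared-equipment pool.
Player 1 keeps 37 − 4 = 33, so Player 1's payoff is 33 + 23.00 = 56.00.

56.00 hours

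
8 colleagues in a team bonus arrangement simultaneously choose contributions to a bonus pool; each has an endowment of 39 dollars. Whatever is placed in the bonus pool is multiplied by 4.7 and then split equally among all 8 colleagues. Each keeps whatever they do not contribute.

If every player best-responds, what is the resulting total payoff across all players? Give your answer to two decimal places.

312.00 dollars

Each contributed unit returns 4.7/8 = 0.5875 to its contributor — below 1 — so contributing 0 is dominant for every player. At the Nash equilibrium everyone keeps their 39, and the group total is 8 × 39 = 312.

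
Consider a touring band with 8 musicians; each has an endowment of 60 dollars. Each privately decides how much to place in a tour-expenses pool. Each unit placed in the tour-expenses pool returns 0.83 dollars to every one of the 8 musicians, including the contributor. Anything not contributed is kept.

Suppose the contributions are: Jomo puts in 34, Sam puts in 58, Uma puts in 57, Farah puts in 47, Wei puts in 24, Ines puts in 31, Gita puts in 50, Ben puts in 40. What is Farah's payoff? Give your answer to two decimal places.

296.03 dollars

Total contributed: 34 + 58 + 57 + 47 + 24 + 31 + 50 + 40 = 341.
Each receives 0.83 × 341 = 283.03 from the tour-expenses pool.
Farah keeps 60 − 47 = 13, so Farah's payoff is 13 + 283.03 = 296.03.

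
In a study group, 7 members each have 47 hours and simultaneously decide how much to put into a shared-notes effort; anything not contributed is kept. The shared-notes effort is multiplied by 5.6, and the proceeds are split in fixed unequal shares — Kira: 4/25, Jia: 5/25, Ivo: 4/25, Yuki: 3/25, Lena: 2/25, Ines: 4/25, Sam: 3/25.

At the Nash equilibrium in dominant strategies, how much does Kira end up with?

89.11 hours

For player j, contributing a unit is worthwhile iff 5.6 × (j's share) ≥ 1, i.e. iff j's share is at least 0.1786.
Jia alone (share 5/25) is above the threshold, contributing 47; the remaining 6 contribute 0. Total contributed: 47.
Kira keeps 47 and receives 5.6 × 47 × 4/25 = 42.11 from the shared-notes effort, for a payoff of 89.11.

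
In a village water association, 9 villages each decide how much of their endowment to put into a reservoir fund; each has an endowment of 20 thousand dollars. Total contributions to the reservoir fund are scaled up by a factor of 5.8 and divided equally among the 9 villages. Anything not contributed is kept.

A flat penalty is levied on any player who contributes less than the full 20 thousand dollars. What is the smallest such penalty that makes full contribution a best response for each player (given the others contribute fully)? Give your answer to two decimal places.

Given the others contribute fully, the best deviation is to contribute 0 (any partial contribution still incurs the fine and gives up units whose private return 0.6444 is below 1).
Deviating from 20 to 0 saves 20 thousand dollars but forfeits the deviator's share of the drop in the reservoir fund: 5.8/9 × 20 = 12.89.
So the deviation gain is 20 − 12.89 = 7.11, and the fine must be at least 7.11 thousand dollars to wipe it out.

7.11 thousand dollars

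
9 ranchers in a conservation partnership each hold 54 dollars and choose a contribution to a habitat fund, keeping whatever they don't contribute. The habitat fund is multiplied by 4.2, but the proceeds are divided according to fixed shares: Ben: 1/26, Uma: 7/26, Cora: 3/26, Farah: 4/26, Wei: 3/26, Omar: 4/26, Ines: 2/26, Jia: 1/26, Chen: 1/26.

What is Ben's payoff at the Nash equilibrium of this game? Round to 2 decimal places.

62.72 dollars

A player with share s gets back 4.2·s per unit contributed, so full contribution is dominant for anyone with s > 1/4.2 = 0.2381 and zero contribution is dominant for anyone below.
The only share above 0.2381 is Uma's 7/26, contributing 54; the remaining 8 contribute 0. Total contributed: 54.
Ben keeps 54 and receives 4.2 × 54 × 1/26 = 8.72 from the habitat fund, for a payoff of 62.72.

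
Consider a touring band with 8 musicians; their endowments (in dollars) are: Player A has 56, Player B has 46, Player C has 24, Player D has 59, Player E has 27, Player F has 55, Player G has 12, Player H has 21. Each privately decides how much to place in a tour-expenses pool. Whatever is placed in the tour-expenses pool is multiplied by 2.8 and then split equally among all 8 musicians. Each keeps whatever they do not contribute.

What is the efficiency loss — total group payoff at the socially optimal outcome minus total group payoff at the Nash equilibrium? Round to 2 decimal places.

540.00 dollars

The private return per contributed unit is 2.8/8 = 0.3500 < 1 for every player regardless of endowment, so the Nash equilibrium is zero contribution and the group total is Σ E_j = 56 + 46 + 24 + 59 + 27 + 55 + 12 + 21 = 300.
Each contributed unit returns 2.800 to the group, so the social optimum is full contribution by everyone: group total = 2.800 × 300 = 840.00.
Efficiency loss = (2.800 − 1) × 300 = 540.00.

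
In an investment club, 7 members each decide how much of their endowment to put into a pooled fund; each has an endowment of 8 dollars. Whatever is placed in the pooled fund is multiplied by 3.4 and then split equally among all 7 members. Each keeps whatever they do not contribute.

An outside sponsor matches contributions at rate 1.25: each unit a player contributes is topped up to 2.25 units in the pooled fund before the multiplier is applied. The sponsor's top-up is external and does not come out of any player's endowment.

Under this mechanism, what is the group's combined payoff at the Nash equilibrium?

428.40 dollars

With the mechanism, a contributed unit returns 3.4 × 2.25 / 7 = 1.0929 per unit of net cost to the contributor — now above 1 — so contributing fully is weakly dominant for every player.
At the Nash equilibrium everyone contributes 8. Group total payoff = 3.4 × 2.25 × 56 = 428.40.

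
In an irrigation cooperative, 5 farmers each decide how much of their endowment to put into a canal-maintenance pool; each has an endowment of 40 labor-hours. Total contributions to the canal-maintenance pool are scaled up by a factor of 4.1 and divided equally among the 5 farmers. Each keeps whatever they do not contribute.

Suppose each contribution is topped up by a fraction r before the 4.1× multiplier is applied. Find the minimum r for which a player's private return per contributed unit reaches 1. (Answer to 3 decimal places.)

0.220

With matching at rate r, one contributed unit becomes (1 + r) in the canal-maintenance pool and returns 4.1 × (1 + r) / 5 to the contributor.
Setting this equal to 1: 1 + r = 5/4.1 = 1.2195.
So the minimum matching rate is r = 1.2195 − 1 = 0.220.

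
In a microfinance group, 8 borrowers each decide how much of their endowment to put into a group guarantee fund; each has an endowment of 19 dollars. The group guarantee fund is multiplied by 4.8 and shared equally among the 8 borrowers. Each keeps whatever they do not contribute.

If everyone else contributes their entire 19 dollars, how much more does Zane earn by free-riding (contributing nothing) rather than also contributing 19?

Switching from a contribution of 19 to 0 lets Zane keep an extra 19 dollars, but lowers the group guarantee fund by 19, which costs Zane their own share of that drop: 4.8/8 × 19 = 11.40.
Net gain = 19 − 11.40 = 7.60. The private return per contributed unit (0.6000) is below 1, so free-riding is indeed the best response regardless of what the others do.

7.60 dollars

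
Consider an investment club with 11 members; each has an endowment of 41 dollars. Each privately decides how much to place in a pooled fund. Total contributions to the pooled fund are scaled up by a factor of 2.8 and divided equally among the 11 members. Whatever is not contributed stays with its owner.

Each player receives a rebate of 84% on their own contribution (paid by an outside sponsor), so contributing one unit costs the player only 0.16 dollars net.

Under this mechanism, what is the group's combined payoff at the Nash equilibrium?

Under the mechanism each unit contributed yields (2.8/11) / 0.16 = 1.5909 back to its contributor per unit of net cost, which exceeds 1, making full contribution the dominant choice for everyone.
So the Nash equilibrium is full contribution by all 11; the group earns 11 × (41 × 0.84 + 2.8 × 41) = 1641.64.

1641.64 dollars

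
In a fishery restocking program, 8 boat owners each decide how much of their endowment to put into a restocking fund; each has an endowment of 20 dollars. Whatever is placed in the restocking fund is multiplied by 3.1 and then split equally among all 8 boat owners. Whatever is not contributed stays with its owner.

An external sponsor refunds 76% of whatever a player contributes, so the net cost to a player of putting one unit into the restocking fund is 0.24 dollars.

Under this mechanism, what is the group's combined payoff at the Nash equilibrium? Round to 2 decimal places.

617.60 dollars

The effective private return per unit is now (3.1/8) / 0.24 = 1.6146 > 1, so every player's dominant strategy flips to full contribution.
At the Nash equilibrium everyone contributes 20. Group total payoff = 8 × (20 × 0.76 + 3.1 × 20) = 617.60.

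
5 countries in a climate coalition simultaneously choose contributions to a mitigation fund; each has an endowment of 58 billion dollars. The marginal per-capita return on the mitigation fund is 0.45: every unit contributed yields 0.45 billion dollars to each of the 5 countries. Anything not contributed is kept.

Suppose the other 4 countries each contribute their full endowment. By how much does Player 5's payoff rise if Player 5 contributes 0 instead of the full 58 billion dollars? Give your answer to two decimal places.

Switching from a contribution of 58 to 0 lets Player 5 keep an extra 58 billion dollars, but lowers the mitigation fund by 58, which costs Player 5 their own share of that drop: 0.45 × 58 = 26.10.
Net gain = 58 − 26.10 = 31.90. The private return per contributed unit (0.45) is below 1, so free-riding is indeed the best response regardless of what the others do.

31.90 billion dollars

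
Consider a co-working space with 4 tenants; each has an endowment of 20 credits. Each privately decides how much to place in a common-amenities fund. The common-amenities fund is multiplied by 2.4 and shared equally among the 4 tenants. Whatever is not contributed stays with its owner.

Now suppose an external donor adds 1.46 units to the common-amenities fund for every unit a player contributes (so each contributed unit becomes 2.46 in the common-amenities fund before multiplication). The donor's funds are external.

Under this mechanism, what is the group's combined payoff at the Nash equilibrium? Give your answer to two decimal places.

472.32 credits

The effective private return per unit is now 2.4 × 2.46 / 4 = 1.4760 > 1, so every player's dominant strategy flips to full contribution.
At the Nash equilibrium everyone contributes 20. Group total payoff = 2.4 × 2.46 × 80 = 472.32.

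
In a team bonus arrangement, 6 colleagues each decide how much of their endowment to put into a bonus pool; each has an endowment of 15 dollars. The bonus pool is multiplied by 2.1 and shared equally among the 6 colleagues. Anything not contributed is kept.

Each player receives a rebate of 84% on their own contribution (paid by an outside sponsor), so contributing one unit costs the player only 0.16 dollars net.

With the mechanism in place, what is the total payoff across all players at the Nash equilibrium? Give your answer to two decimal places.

The effective private return per unit is now (2.1/6) / 0.16 = 2.1875 > 1, so every player's dominant strategy flips to full contribution.
So the Nash equilibrium is full contribution by all 6; the group earns 6 × (15 × 0.84 + 2.1 × 15) = 264.60.

264.60 dollars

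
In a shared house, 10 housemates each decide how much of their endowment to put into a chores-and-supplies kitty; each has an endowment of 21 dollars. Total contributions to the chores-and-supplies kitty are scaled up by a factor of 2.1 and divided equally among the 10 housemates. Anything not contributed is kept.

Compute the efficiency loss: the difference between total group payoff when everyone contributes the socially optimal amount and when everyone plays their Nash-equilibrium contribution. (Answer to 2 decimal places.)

Each contributed unit returns 2.1/10 = 0.2100 to its contributor — below 1 — so contributing 0 is dominant for every player. At the Nash equilibrium everyone keeps their 21, and the group total is 10 × 21 = 210.
Each contributed unit returns 2.100 to the group as a whole (0.2100 to each of 10 players), which exceeds 1, so the social optimum is full contribution: group total = 2.100 × 210 = 441.00.
Efficiency loss = 441.00 − 210 = 231.00.

231.00 dollars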